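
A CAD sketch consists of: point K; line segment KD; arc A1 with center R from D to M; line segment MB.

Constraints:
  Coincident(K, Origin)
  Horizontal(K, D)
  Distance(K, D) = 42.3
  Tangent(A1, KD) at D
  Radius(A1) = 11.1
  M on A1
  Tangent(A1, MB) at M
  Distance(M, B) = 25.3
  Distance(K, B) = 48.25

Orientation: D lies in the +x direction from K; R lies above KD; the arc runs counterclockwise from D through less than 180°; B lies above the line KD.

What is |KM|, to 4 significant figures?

53.47

Checks: |RM| = 11.10 ✓; ∠(RM, MB) = 90.00° ✓; |MB| = 25.30 ✓; |KB| = 48.25 ✓.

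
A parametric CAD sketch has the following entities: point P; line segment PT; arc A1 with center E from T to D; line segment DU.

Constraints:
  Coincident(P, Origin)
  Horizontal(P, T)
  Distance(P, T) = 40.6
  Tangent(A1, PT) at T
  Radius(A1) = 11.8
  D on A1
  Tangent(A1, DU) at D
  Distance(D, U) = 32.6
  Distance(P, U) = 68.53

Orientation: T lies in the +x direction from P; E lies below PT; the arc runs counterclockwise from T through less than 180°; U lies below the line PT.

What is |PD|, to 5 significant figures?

36.901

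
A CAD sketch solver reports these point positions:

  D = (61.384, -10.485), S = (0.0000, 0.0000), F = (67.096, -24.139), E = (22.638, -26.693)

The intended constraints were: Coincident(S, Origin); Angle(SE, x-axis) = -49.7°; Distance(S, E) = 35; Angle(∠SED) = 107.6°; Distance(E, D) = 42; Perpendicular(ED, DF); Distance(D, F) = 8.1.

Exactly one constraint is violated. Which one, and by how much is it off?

Distance(D, F) = 8.1 — off by 6.70.

S = (0.00, 0.00) ✓; SE at -49.70° ✓; |SE| = 35.00 ✓; ∠SED = 107.6° ✓; |ED| = 42.00 ✓; ∠(ED, DF) = 90.00° ✓; |DF| = 14.80 ✗.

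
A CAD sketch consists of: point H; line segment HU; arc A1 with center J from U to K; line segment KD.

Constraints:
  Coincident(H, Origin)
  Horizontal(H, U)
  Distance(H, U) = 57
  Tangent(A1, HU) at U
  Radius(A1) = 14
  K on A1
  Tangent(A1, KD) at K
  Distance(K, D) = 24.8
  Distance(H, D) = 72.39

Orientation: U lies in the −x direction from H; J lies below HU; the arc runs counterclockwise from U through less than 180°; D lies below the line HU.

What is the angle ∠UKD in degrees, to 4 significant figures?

121.9°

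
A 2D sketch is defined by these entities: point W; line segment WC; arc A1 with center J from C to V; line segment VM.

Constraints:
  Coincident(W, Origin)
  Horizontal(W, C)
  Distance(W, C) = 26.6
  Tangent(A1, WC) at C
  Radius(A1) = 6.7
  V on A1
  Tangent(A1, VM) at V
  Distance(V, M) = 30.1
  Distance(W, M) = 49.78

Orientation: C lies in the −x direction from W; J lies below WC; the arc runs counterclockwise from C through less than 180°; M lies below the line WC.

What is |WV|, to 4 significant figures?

33.95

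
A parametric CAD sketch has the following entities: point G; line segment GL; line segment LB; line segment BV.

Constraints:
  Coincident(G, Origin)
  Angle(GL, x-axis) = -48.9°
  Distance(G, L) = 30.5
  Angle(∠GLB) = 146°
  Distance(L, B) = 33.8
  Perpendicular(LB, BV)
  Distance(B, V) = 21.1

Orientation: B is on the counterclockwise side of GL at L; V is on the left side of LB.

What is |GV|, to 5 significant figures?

59.224

G is at the origin; GL runs at -48.9° with length 30.5, so L = 30.5·(cos -48.9°, sin -48.9°) = (20.050, -22.984). ∠GLB = 146.0°, so LB runs at -48.9° + (180° − 146.0°) = -14.900° from the x-axis; with |LB| = 33.8, B = L + 33.8·(cos -14.900°, sin -14.900°) = (52.713, -31.675). The perpendicularity gives BV at right angles to LB; with |BV| = 21.1 on the left of LB, V = B + 21.1·(0.25713, 0.96638) = (58.139, -11.284). Then |GV| = |V − G| = 59.224.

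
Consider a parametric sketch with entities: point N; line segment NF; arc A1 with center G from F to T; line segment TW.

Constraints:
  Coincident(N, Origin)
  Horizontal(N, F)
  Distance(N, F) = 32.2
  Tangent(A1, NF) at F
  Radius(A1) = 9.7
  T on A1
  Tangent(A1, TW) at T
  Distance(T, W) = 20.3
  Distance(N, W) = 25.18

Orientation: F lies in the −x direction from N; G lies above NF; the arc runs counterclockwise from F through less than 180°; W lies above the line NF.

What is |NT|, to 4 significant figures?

24.45

Checks: ∠(GF, FN) = 90.00° ✓; |GT| = 9.700 ✓; ∠(GT, TW) = 90.00° ✓; |TW| = 20.30 ✓; |NW| = 25.18 ✓.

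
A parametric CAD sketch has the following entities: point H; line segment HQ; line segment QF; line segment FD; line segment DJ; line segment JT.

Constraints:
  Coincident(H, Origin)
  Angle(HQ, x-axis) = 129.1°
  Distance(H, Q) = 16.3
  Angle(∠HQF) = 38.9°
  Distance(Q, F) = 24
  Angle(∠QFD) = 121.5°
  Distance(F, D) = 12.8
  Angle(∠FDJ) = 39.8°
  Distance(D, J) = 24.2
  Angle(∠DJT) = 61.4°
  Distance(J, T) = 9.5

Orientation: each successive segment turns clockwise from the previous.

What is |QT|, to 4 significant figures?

15.11

H is at the origin; HQ runs at 129.1° with length 16.3, so Q = (-10.28, 12.65). ∠HQF = 38.9° gives QF at -12.00° from the x-axis; with |QF| = 24.0, F = (13.20, 7.660). ∠QFD = 121.5° gives FD at -70.50° from the x-axis; with |FD| = 12.8, D = (17.47, -4.406). ∠FDJ = 39.8° gives DJ at 149.3° from the x-axis; with |DJ| = 24.2, J = (-3.340, 7.949). ∠DJT = 61.4° gives JT at 30.70° from the x-axis; with |JT| = 9.5, T = (4.828, 12.80). Then |QT| = |T − Q| = 15.11.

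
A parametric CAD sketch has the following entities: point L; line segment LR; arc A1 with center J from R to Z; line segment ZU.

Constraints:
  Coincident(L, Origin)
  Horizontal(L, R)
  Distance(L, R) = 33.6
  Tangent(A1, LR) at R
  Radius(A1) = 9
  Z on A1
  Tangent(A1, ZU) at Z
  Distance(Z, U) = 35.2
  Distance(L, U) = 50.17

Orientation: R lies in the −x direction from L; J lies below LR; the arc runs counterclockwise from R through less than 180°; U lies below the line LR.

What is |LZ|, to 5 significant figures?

43.552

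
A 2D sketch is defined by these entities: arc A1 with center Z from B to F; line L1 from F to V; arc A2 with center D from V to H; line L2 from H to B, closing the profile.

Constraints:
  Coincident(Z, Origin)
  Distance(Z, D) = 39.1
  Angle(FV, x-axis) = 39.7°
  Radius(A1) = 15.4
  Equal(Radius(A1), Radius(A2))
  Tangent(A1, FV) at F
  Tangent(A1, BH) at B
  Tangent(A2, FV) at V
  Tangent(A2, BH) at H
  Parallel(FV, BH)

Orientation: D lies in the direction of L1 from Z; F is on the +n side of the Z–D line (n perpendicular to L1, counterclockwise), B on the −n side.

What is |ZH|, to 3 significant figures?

42.0

Tangency of A1 to both parallel lines with radius 15.4 puts F and B at Z ± 15.4·n: F = (-9.84, 11.8), B = (9.84, -11.8). Equal radii place V and H the same way about D: V = D + 15.4·n = (20.2, 36.8), H = D − 15.4·n = (39.9, 13.1). Then |ZH| = |H − Z| = 42.0.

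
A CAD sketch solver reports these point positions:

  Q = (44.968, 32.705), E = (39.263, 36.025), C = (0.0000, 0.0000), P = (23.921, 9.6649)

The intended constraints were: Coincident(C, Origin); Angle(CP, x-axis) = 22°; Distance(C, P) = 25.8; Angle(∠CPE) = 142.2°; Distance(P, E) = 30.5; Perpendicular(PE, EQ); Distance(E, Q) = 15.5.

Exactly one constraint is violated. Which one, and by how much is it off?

Distance(E, Q) = 15.5 — off by 8.90.

C = (0.00, 0.00) ✓; CP at 22.00° ✓; |CP| = 25.80 ✓; ∠CPE = 142.2° ✓; |PE| = 30.50 ✓; ∠(PE, EQ) = 90.00° ✓; |EQ| = 6.601 ✗.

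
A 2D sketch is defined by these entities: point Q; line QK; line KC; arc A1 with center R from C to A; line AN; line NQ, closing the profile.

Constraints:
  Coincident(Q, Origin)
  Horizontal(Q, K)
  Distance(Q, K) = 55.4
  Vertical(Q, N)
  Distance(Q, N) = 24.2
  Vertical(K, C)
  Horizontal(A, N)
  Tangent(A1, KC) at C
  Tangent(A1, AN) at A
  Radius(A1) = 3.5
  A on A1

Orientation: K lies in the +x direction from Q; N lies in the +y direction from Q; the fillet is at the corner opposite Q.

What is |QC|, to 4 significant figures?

59.14

Q is at the origin; QK is horizontal with |QK| = 55.4 and K on the +x side, so K = (55.40, 0.000). QN is vertical with |QN| = 24.2 and N on the +y side, so N = (0.000, 24.20). The virtual corner opposite Q is at (55.40, 24.20). Tangency of A1 to KC means the radius RC is perpendicular to KC and since A1 is tangent to AN there, RA ⟂ AN, with radius 3.5, so the center R sits 3.5 in from both sides at R = (51.90, 20.70). That places the tangent points at C = (55.40, 20.70) on KC and A = (51.90, 24.20) on AN. Then |QC| = |C − Q| = 59.14.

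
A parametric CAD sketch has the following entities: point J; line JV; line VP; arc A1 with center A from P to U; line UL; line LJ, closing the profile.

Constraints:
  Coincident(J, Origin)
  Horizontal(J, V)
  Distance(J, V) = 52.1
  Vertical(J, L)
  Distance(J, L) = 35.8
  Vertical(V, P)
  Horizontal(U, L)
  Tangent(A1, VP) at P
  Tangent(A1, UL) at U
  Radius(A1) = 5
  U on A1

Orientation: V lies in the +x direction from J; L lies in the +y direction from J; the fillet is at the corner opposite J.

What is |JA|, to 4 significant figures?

56.28

JL is vertical with |JL| = 35.8 and L on the +y side, so L = (0.000, 35.80). The virtual corner opposite J is at (52.10, 35.80). Tangency of A1 to VP means the radius AP is perpendicular to VP and the tangent condition forces AU to be normal to UL, with radius 5.0, so the center A sits 5.0 in from both sides at A = (47.10, 30.80). Then |JA| = |A − J| = 56.28.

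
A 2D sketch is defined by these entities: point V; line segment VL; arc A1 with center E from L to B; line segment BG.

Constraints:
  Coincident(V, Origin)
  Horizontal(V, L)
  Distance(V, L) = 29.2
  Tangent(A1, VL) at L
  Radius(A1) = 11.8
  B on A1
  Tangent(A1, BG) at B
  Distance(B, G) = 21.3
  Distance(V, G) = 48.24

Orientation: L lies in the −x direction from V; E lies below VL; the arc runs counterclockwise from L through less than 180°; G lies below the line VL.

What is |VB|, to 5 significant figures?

43.294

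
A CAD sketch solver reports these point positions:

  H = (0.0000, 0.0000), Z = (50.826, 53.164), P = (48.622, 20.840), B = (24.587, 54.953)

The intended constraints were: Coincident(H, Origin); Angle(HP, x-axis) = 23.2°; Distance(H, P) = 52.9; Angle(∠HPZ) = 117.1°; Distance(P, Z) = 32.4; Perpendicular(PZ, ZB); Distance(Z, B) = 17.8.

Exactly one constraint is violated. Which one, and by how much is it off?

Distance(Z, B) = 17.8 — off by 8.50.

H = (0.00, 0.00) ✓; HP at 23.20° ✓; |HP| = 52.90 ✓; ∠HPZ = 117.1° ✓; |PZ| = 32.40 ✓; ∠(PZ, ZB) = 90.00° ✓; |ZB| = 26.30 ✗.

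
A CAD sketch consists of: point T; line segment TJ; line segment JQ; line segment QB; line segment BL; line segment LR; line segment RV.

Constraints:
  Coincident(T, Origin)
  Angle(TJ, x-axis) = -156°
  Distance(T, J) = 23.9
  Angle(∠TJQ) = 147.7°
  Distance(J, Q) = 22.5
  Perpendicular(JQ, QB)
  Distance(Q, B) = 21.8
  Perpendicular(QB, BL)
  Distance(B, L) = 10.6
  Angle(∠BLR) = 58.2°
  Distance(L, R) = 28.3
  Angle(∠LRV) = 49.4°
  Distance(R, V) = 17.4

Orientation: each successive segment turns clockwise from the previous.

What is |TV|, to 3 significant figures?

52.3

T is at the origin; TJ runs at -156.0° with length 23.9, so J = (-21.8, -9.72). ∠TJQ = 147.7° gives JQ at 172° from the x-axis; with |JQ| = 22.5, Q = (-44.1, -6.47). JQ is perpendicular to QB, so QB runs at 81.7°; with |QB| = 21.8, B = (-41.0, 15.1). QB ⟂ BL, so BL runs at -8.30°; with |BL| = 10.6, L = (-30.5, 13.6). ∠BLR = 58.2° gives LR at -130° from the x-axis; with |LR| = 28.3, R = (-48.7, -8.08). ∠LRV = 49.4° gives RV at 99.3° from the x-axis; with |RV| = 17.4, V = (-51.5, 9.09). Then |TV| = |V − T| = 52.3.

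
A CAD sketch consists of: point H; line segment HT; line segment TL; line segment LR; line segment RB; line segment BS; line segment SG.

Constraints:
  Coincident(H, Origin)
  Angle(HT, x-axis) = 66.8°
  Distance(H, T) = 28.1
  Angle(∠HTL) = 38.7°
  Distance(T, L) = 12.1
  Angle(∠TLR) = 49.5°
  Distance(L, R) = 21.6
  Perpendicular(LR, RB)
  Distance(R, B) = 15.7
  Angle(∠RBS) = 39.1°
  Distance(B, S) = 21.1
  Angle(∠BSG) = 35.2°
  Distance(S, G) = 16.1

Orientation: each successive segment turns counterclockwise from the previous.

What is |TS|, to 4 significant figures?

9.885

H is at the origin; HT runs at 66.8° with length 28.1, so T = (11.07, 25.83). ∠HTL = 38.7° gives TL at -151.9° from the x-axis; with |TL| = 12.1, L = (0.3960, 20.13). ∠TLR = 49.5° gives LR at -21.40° from the x-axis; with |LR| = 21.6, R = (20.51, 12.25). LR ⟂ RB, so RB runs at 68.60°; with |RB| = 15.7, B = (26.24, 26.86). ∠RBS = 39.1° gives BS at -150.5° from the x-axis; with |BS| = 21.1, S = (7.871, 16.47). Then |TS| = |S − T| = 9.885.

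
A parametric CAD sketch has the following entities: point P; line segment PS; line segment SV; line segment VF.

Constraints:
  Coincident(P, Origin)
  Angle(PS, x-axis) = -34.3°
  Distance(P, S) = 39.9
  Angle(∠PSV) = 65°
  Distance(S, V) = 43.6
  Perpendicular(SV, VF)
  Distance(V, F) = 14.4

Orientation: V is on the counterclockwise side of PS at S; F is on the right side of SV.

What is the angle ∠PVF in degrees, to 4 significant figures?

143.5°

∠PSV = 65.0°, so SV runs at -34.3° + (180° − 65.0°) = 80.70° from the x-axis; with |SV| = 43.6, V = S + 43.6·(cos 80.70°, sin 80.70°) = (40.01, 20.54). SV ⟂ VF; with |VF| = 14.4 on the right of SV, F = V + 14.4·(0.9869, -0.1616) = (54.22, 18.22). Then cos ∠PVF = VP·VF / (|VP||VF|), giving 143.5°.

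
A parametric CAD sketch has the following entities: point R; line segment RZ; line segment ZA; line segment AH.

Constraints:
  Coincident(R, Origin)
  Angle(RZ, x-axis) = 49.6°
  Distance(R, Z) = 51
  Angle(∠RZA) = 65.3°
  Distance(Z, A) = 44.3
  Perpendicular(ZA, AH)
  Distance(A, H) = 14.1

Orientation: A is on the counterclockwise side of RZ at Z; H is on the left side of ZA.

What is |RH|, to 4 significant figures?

39.59

R is at the origin; RZ runs at 49.6° with length 51.0, so Z = 51.0·(cos 49.6°, sin 49.6°) = (33.05, 38.84). ∠RZA = 65.3°, so ZA runs at 49.6° + (180° − 65.3°) = 164.3° from the x-axis; with |ZA| = 44.3, A = Z + 44.3·(cos 164.3°, sin 164.3°) = (-9.593, 50.83). ZA ⟂ AH; with |AH| = 14.1 on the left of ZA, H = A + 14.1·(-0.2706, -0.9627) = (-13.41, 37.25). Then |RH| = |H − R| = 39.59.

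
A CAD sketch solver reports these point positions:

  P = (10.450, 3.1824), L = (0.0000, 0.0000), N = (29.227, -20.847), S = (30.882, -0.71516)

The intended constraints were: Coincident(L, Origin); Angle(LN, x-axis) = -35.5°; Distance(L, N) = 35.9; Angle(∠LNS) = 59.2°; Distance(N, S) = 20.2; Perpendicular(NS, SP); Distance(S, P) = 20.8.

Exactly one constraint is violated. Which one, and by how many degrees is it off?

Perpendicular(NS, SP) — off by 6.10°.

L = (0.00, 0.00) ✓; LN at -35.50° ✓; |LN| = 35.90 ✓; ∠LNS = 59.20° ✓; |NS| = 20.20 ✓; ∠(NS, SP) = 83.90° ✗; |SP| = 20.80 ✓.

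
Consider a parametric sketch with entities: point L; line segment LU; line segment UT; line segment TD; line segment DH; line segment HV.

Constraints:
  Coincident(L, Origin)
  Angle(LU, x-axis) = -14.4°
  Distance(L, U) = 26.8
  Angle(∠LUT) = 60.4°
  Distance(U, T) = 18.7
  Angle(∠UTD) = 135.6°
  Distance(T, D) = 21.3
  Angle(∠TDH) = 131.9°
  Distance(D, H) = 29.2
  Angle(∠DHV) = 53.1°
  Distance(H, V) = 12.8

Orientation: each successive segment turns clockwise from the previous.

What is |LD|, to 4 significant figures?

22.32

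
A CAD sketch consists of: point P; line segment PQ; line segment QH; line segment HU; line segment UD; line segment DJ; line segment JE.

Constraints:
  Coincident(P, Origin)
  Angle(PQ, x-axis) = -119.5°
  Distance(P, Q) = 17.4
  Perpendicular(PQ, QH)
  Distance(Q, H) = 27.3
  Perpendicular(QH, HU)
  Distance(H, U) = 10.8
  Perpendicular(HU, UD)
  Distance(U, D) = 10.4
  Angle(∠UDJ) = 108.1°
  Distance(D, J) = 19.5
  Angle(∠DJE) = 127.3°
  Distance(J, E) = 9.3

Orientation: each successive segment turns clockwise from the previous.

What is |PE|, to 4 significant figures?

36.54

∠UDJ = 108.1° gives DJ at -101.4° from the x-axis; with |DJ| = 19.5, J = (-21.81, -16.54). ∠DJE = 127.3° gives JE at -154.1° from the x-axis; with |JE| = 9.3, E = (-30.18, -20.60). Then |PE| = |E − P| = 36.54.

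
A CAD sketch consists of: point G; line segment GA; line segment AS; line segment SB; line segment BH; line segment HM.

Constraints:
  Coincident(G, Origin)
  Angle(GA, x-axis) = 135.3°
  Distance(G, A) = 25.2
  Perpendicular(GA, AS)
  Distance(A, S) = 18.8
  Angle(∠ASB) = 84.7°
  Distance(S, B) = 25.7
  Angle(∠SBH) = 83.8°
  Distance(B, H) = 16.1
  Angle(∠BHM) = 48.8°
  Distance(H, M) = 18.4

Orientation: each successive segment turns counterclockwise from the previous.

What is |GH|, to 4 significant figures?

2.893

G is at the origin; GA runs at 135.3° with length 25.2, so A = (-17.91, 17.73). GA ⟂ AS, so AS runs at -134.7°; with |AS| = 18.8, S = (-31.14, 4.363). ∠ASB = 84.7° gives SB at -39.40° from the x-axis; with |SB| = 25.7, B = (-11.28, -11.95). ∠SBH = 83.8° gives BH at 56.80° from the x-axis; with |BH| = 16.1, H = (-2.461, 1.522). Then |GH| = |H − G| = 2.893.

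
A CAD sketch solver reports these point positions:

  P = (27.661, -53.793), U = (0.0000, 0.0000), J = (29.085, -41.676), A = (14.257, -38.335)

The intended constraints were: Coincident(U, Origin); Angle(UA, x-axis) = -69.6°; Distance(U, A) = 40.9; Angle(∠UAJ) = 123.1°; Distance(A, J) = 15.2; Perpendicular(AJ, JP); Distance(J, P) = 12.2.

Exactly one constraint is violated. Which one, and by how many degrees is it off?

Perpendicular(AJ, JP) — off by 5.99°.

U = (0.00, 0.00) ✓; UA at -69.60° ✓; |UA| = 40.90 ✓; ∠UAJ = 123.1° ✓; |AJ| = 15.20 ✓; ∠(AJ, JP) = 84.01° ✗; |JP| = 12.20 ✓.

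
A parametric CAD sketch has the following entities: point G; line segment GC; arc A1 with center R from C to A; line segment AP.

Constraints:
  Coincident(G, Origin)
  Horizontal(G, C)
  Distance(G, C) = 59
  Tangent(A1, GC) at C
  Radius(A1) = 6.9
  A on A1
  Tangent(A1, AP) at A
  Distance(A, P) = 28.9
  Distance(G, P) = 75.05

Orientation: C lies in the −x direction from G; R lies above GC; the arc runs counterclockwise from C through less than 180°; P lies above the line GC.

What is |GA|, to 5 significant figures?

53.796

G is at the origin; G and C share the same y with |GC| = 59.0 and C on the −x side, so C = (-59.000, 0.0000). A1 meets GC tangentially, so RC is at right angles to GC, so R = C + (0, 6.9) = (-59.000, 6.9000). Since RA ⟂ AP (tangency), |RP| = √(6.9² + 28.9²) = 29.712 regardless of where A sits on A1. So P lies on both circle(G, 75.05) and circle(R, 29.712); the above-GC intersection is P = (-65.970, 35.783). A is the foot of the tangent from P: A = (-52.852, 10.032).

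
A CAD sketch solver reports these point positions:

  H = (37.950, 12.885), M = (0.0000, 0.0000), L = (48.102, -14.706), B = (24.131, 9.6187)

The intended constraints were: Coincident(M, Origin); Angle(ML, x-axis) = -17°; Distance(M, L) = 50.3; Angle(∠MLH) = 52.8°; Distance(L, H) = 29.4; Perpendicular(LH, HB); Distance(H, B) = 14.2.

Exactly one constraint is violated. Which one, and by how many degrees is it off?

Perpendicular(LH, HB) — off by 6.90°.

M = (0.00, 0.00) ✓; ML at -17.00° ✓; |ML| = 50.30 ✓; ∠MLH = 52.80° ✓; |LH| = 29.40 ✓; ∠(LH, HB) = 83.10° ✗; |HB| = 14.20 ✓.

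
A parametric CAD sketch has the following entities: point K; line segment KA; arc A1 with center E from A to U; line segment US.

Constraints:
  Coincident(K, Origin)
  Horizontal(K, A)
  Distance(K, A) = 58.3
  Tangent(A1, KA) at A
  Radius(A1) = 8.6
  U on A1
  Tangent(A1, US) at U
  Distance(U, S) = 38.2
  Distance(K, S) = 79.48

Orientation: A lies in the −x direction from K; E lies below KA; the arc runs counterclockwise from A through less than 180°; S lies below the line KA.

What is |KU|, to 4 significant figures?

67.51

K is at the origin; KA is horizontal with |KA| = 58.3 and A on the −x side, so A = (-58.30, 0.000). The tangent condition forces EA to be normal to KA, so E = A + (0, -8.6) = (-58.30, -8.600). Since EU ⟂ US (tangency), |ES| = √(8.6² + 38.2²) = 39.16 regardless of where U sits on A1. So S lies on both circle(K, 79.48) and circle(E, 39.16); the below-KA intersection is S = (-63.83, -47.36). U is the foot of the tangent from S: U = (-66.87, -9.286).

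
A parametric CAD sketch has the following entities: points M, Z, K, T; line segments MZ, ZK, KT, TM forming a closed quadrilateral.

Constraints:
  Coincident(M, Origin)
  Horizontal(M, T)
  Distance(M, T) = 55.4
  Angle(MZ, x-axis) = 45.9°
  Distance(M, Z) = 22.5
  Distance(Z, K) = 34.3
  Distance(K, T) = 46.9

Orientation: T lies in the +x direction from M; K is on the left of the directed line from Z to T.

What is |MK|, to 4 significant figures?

56.73

Checks: |ZK| = 34.30 ✓; |KT| = 46.90 ✓.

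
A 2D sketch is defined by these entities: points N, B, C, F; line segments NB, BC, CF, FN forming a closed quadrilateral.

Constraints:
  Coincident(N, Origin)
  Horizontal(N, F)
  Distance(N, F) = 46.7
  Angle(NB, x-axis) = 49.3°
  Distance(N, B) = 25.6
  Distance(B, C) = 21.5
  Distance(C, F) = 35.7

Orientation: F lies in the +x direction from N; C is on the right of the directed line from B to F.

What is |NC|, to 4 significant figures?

11.10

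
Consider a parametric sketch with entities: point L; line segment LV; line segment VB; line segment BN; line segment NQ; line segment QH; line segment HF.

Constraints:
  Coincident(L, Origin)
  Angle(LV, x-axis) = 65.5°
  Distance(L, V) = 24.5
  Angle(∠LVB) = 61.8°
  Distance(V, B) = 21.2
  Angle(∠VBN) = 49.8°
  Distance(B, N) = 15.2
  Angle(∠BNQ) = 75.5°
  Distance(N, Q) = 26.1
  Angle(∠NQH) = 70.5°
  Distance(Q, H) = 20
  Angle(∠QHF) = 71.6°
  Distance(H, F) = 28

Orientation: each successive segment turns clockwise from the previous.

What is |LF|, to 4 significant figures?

9.166

∠NQH = 70.5° gives QH at -36.90° from the x-axis; with |QH| = 20.0, H = (31.63, 19.10). ∠QHF = 71.6° gives HF at -145.3° from the x-axis; with |HF| = 28.0, F = (8.605, 3.156). Then |LF| = |F − L| = 9.166.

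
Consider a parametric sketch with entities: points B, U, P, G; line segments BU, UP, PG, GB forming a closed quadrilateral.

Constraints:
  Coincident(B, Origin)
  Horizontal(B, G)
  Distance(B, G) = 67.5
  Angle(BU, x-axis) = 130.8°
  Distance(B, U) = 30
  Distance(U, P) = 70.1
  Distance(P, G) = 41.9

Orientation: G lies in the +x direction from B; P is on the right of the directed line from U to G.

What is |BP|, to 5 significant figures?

40.576

Checks: |UP| = 70.10 ✓; |PG| = 41.90 ✓.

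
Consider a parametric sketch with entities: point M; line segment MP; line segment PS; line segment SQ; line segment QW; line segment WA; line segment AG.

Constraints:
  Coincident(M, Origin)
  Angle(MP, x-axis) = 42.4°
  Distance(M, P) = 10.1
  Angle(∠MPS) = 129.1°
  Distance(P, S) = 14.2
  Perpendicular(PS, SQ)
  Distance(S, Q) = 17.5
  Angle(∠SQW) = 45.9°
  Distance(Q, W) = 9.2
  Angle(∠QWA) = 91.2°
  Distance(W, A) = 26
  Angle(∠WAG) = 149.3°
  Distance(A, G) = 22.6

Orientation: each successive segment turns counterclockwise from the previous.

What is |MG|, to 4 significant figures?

57.77

∠QWA = 91.2° gives WA at 46.20° from the x-axis; with |WA| = 26.0, A = (13.94, 32.52). ∠WAG = 149.3° gives AG at 76.90° from the x-axis; with |AG| = 22.6, G = (19.06, 54.53). Then |MG| = |G − M| = 57.77.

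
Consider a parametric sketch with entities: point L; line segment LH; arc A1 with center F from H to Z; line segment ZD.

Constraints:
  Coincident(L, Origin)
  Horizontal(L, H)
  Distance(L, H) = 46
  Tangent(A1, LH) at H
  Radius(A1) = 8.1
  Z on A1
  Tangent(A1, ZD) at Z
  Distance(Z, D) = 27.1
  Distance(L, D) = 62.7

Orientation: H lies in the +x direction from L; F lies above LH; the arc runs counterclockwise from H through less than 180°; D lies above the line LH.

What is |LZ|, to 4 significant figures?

54.79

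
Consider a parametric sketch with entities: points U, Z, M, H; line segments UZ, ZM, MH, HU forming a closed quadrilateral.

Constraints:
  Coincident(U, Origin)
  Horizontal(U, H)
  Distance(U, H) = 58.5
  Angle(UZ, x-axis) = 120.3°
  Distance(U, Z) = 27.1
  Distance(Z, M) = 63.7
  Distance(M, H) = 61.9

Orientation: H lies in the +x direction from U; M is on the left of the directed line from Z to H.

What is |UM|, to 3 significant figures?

70.7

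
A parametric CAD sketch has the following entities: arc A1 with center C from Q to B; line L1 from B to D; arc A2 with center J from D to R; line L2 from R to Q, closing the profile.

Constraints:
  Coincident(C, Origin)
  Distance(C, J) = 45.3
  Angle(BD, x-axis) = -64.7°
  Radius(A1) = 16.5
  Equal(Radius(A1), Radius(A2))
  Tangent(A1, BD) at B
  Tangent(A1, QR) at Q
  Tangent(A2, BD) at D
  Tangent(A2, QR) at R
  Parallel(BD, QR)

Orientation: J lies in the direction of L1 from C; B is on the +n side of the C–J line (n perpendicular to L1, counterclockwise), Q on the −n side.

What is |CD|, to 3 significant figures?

48.2

The slot axis is L1's direction at -64.7°, so u = (cos -64.7°, sin -64.7°) = (0.427, -0.904) and n = (−sin -64.7°, cos -64.7°) = (0.904, 0.427). C is at the origin and J lies 45.3 along u from C, so J = 45.3·u = (19.4, -41.0). Tangency of A1 to both parallel lines with radius 16.5 puts B and Q at C ± 16.5·n: B = (14.9, 7.05), Q = (-14.9, -7.05). Equal radii place D and R the same way about J: D = J + 16.5·n = (34.3, -33.9), R = J − 16.5·n = (4.44, -48.0). Then |CD| = |D − C| = 48.2.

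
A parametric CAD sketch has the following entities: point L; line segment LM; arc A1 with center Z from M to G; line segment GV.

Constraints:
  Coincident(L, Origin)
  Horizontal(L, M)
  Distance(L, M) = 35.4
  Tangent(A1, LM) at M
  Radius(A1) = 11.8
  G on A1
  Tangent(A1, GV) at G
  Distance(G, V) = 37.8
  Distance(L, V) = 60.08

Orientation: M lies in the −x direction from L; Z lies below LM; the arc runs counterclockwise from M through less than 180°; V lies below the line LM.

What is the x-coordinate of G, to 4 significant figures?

-46.26

L is at the origin; LM is horizontal with |LM| = 35.4 and M on the −x side, so M = (-35.40, 0.000). A1 meets LM tangentially, so ZM is at right angles to LM, so Z = M + (0, -11.8) = (-35.40, -11.80). Since ZG ⟂ GV (tangency), |ZV| = √(11.8² + 37.8²) = 39.60 regardless of where G sits on A1. So V lies on both circle(L, 60.08) and circle(Z, 39.60); the below-LM intersection is V = (-31.44, -51.20). G is the foot of the tangent from V: G = (-46.26, -16.43).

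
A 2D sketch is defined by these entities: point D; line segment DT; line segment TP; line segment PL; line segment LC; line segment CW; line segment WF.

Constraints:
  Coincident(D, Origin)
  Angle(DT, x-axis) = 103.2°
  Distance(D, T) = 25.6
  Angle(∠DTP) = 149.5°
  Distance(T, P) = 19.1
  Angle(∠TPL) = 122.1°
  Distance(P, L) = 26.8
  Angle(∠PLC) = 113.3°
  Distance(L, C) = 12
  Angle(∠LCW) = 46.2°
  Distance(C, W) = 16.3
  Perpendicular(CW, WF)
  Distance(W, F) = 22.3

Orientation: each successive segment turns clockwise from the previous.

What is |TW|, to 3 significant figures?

28.6

D is at the origin; DT runs at 103.2° with length 25.6, so T = (-5.85, 24.9). ∠DTP = 149.5° gives TP at 72.7° from the x-axis; with |TP| = 19.1, P = (-0.166, 43.2). ∠TPL = 122.1° gives PL at 14.8° from the x-axis; with |PL| = 26.8, L = (25.7, 50.0). ∠PLC = 113.3° gives LC at -51.9° from the x-axis; with |LC| = 12.0, C = (33.1, 40.6). ∠LCW = 46.2° gives CW at 174° from the x-axis; with |CW| = 16.3, W = (16.9, 42.2). Then |TW| = |W − T| = 28.6.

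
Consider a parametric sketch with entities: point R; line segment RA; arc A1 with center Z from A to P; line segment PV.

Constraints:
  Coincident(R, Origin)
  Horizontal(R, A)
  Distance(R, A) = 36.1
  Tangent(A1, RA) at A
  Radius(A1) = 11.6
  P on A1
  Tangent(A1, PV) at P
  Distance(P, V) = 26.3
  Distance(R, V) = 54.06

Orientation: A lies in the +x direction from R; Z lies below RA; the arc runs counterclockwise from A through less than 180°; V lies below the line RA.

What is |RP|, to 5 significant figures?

30.204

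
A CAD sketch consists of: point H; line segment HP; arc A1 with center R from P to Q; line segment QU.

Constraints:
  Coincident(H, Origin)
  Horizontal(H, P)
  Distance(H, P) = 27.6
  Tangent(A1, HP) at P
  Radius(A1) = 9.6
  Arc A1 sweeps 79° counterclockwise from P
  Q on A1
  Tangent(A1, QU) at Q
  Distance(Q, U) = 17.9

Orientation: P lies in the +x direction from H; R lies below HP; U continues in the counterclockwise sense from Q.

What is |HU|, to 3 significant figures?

29.3

On A1, P sits at bearing 90° from R; a 79° counterclockwise sweep puts Q at bearing 169°, so Q = R + 9.6·(cos 169°, sin 169°) = (18.2, -7.77). Tangency of A1 to QU means the radius RQ is perpendicular to QU, so QU runs along (−sin 169°, cos 169°); with |QU| = 17.9, U = (14.8, -25.3). Then |HU| = |U − H| = 29.3.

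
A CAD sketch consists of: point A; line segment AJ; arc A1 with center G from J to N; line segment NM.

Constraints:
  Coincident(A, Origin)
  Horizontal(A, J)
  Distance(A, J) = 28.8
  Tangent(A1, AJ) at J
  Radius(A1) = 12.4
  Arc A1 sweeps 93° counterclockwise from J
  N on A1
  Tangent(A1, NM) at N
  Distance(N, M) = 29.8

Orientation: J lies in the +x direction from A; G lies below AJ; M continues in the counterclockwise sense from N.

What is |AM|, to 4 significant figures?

46.43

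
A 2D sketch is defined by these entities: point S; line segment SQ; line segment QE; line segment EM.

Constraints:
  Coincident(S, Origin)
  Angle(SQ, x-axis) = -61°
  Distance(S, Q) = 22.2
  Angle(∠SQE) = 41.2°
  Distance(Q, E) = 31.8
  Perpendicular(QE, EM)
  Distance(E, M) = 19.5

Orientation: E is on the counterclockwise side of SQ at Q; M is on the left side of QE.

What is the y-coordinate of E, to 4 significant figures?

11.67

S is at the origin; SQ runs at -61.0° with length 22.2, so Q = 22.2·(cos -61.0°, sin -61.0°) = (10.76, -19.42). ∠SQE = 41.2°, so QE runs at -61.0° + (180° − 41.2°) = 77.80° from the x-axis; with |QE| = 31.8, E = Q + 31.8·(cos 77.80°, sin 77.80°) = (17.48, 11.67). So E.y = 11.67.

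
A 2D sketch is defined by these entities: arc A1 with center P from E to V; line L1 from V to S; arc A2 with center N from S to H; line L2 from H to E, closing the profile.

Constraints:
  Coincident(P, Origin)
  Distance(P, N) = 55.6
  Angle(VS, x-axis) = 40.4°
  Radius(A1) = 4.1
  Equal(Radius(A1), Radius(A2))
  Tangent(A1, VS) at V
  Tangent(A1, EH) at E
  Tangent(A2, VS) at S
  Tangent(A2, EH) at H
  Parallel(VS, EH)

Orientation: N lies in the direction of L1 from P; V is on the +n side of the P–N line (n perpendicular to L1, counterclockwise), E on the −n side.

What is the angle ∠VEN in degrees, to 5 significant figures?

85.783°

P is at the origin and N lies 55.6 along u from P, so N = 55.6·u = (42.342, 36.035). Tangency of A1 to both parallel lines with radius 4.1 puts V and E at P ± 4.1·n: V = (-2.6573, 3.1223), E = (2.6573, -3.1223). Then cos ∠VEN = EV·EN / (|EV||EN|), giving 85.783°.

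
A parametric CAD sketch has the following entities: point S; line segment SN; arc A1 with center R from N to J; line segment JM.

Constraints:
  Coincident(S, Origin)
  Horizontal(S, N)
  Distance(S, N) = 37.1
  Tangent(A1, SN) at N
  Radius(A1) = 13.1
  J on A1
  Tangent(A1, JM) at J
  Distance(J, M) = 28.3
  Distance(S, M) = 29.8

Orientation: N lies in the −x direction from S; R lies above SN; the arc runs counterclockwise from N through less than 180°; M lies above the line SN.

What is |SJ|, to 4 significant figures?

27.08

S is at the origin; S and N share the same y with |SN| = 37.1 and N on the −x side, so N = (-37.10, 0.000). Since A1 is tangent to SN there, RN ⟂ SN, so R = N + (0, 13.1) = (-37.10, 13.10). Since RJ ⟂ JM (tangency), |RM| = √(13.1² + 28.3²) = 31.18 regardless of where J sits on A1. So M lies on both circle(S, 29.8) and circle(R, 31.18); the above-SN intersection is M = (-9.786, 28.15). J is the foot of the tangent from M: J = (-26.54, 5.343).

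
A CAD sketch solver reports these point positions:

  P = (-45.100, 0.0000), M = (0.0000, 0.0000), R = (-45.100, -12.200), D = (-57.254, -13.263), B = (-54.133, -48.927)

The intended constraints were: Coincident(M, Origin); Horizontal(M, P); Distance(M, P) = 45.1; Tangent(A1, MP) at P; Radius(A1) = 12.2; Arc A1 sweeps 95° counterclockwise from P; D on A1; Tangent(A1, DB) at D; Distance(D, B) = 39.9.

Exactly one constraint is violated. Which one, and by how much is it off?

Distance(D, B) = 39.9 — off by 4.10.

M = (0.00, 0.00) ✓; M.y = 0.00, P.y = 0.00 ✓; |MP| = 45.10 ✓; ∠(RP, PM) = 90.00° ✓; |RP| = 12.20 ✓; bearing(R→D) − bearing(R→P) = 95.00° ✓; |RD| = 12.20 ✓; ∠(RD, DB) = 90.00° ✓; |DB| = 35.80 ✗.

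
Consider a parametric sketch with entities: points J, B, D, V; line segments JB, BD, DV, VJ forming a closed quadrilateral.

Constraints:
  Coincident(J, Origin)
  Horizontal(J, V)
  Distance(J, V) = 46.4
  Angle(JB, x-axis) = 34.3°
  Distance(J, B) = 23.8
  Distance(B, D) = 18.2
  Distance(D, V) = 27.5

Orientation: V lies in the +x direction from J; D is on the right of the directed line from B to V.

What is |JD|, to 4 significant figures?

19.90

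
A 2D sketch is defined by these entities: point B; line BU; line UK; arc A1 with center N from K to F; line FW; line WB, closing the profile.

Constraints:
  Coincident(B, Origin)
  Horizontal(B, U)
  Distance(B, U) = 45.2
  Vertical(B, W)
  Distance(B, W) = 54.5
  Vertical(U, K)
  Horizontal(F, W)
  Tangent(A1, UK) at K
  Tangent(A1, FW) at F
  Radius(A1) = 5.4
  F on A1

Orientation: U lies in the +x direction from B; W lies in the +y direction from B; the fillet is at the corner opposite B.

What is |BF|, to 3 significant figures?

67.5

B is at the origin; B and U share the same y with |BU| = 45.2 and U on the +x side, so U = (45.2, 0.00). B and W share the same x with |BW| = 54.5 and W on the +y side, so W = (0.00, 54.5). The virtual corner opposite B is at (45.2, 54.5). A1 meets UK tangentially, so NK is at right angles to UK and the tangent condition forces NF to be normal to FW, with radius 5.4, so the center N sits 5.4 in from both sides at N = (39.8, 49.1). That places the tangent points at K = (45.2, 49.1) on UK and F = (39.8, 54.5) on FW. Then |BF| = |F − B| = 67.5.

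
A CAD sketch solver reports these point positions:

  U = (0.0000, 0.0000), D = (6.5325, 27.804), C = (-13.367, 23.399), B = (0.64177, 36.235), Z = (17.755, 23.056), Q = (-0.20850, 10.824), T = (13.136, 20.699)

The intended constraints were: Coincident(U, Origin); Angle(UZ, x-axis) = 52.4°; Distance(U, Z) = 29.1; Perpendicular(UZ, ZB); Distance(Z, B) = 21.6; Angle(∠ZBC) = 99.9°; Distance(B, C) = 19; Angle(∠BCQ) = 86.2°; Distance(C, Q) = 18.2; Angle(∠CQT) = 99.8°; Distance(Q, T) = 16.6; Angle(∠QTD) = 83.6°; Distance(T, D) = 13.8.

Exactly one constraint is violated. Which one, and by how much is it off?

Distance(T, D) = 13.8 — off by 4.10.

U = (0.00, 0.00) ✓; UZ at 52.40° ✓; |UZ| = 29.10 ✓; ∠(UZ, ZB) = 90.00° ✓; |ZB| = 21.60 ✓; ∠ZBC = 99.90° ✓; |BC| = 19.00 ✓; ∠BCQ = 86.20° ✓; |CQ| = 18.20 ✓; ∠CQT = 99.80° ✓; |QT| = 16.60 ✓; ∠QTD = 83.60° ✓; |TD| = 9.700 ✗.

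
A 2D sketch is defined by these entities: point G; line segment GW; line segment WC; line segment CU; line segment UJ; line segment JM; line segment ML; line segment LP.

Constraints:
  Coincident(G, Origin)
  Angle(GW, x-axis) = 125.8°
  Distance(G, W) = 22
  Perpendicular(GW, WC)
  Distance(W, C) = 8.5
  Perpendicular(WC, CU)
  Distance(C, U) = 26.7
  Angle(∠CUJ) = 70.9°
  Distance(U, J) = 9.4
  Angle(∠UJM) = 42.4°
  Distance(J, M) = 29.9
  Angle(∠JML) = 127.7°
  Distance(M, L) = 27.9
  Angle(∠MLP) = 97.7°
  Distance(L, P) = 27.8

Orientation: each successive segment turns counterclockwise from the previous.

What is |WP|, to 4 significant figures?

65.85

∠JML = 127.7° gives ML at -115.2° from the x-axis; with |ML| = 27.9, L = (-39.81, -32.81). ∠MLP = 97.7° gives LP at -32.90° from the x-axis; with |LP| = 27.8, P = (-16.47, -47.91). Then |WP| = |P − W| = 65.85.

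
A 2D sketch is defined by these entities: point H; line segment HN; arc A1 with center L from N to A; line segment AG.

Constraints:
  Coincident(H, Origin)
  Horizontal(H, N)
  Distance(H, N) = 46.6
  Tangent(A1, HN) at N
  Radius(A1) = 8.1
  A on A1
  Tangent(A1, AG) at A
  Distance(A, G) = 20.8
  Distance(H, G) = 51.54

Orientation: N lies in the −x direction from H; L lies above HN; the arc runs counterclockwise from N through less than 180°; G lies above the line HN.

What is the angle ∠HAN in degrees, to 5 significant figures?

116.67°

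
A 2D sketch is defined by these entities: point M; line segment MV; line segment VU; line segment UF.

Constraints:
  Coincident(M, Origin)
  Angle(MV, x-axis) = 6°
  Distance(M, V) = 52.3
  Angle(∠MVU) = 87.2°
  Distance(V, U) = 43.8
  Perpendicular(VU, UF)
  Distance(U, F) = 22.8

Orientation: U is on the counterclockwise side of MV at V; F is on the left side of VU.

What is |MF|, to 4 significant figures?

50.67

M is at the origin; MV runs at 6.0° with length 52.3, so V = 52.3·(cos 6.0°, sin 6.0°) = (52.01, 5.467). ∠MVU = 87.2°, so VU runs at 6.0° + (180° − 87.2°) = 98.80° from the x-axis; with |VU| = 43.8, U = V + 43.8·(cos 98.80°, sin 98.80°) = (45.31, 48.75). The perpendicularity gives UF at right angles to VU; with |UF| = 22.8 on the left of VU, F = U + 22.8·(-0.9882, -0.1530) = (22.78, 45.26). Then |MF| = |F − M| = 50.67.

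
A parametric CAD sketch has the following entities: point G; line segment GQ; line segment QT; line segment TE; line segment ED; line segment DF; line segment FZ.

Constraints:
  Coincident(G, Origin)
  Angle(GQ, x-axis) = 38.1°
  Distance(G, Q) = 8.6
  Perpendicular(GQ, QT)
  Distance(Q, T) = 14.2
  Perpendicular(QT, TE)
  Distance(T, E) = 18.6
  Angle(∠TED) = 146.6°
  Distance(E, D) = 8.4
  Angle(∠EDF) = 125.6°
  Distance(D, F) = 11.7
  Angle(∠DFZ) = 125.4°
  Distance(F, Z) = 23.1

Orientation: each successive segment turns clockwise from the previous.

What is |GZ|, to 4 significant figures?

16.23

∠EDF = 125.6° gives DF at 130.3° from the x-axis; with |DF| = 11.7, F = (-15.05, -9.110). ∠DFZ = 125.4° gives FZ at 75.70° from the x-axis; with |FZ| = 23.1, Z = (-9.341, 13.27). Then |GZ| = |Z − G| = 16.23.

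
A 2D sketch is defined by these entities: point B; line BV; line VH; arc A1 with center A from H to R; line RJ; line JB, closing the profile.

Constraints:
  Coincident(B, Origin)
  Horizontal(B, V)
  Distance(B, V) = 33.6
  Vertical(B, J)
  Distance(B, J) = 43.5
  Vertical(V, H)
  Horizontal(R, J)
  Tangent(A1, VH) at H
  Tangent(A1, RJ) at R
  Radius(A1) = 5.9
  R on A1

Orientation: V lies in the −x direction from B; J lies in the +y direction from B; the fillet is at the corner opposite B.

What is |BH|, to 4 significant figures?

50.43

B is at the origin; B and V share the same y with |BV| = 33.6 and V on the −x side, so V = (-33.60, 0.000). BJ is vertical with |BJ| = 43.5 and J on the +y side, so J = (0.000, 43.50). The virtual corner opposite B is at (-33.60, 43.50). A1 meets VH tangentially, so AH is at right angles to VH and the tangent condition forces AR to be normal to RJ, with radius 5.9, so the center A sits 5.9 in from both sides at A = (-27.70, 37.60). That places the tangent points at H = (-33.60, 37.60) on VH and R = (-27.70, 43.50) on RJ. Then |BH| = |H − B| = 50.43.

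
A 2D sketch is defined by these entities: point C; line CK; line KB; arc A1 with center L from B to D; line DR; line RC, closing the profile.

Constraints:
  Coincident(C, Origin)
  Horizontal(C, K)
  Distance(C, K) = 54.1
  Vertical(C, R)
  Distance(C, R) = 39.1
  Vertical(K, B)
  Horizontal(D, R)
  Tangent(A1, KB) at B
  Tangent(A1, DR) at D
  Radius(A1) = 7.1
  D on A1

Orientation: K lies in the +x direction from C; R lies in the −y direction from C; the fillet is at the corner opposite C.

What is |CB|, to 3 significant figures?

62.9

The virtual corner opposite C is at (54.1, -39.1). Tangency of A1 to KB means the radius LB is perpendicular to KB and since A1 is tangent to DR there, LD ⟂ DR, with radius 7.1, so the center L sits 7.1 in from both sides at L = (47.0, -32.0). That places the tangent points at B = (54.1, -32.0) on KB and D = (47.0, -39.1) on DR. Then |CB| = |B − C| = 62.9.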